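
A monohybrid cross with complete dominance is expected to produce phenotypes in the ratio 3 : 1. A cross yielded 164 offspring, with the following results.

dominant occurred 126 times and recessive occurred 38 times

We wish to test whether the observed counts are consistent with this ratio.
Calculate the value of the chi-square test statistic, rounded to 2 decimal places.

0.29

Ratio total = 4. Expected counts: 164×3/4 = 123, 164×1/4 = 41.
χ² = (126−123)²/123 + (38−41)²/41
   = 0.073 + 0.220
Sum = 0.29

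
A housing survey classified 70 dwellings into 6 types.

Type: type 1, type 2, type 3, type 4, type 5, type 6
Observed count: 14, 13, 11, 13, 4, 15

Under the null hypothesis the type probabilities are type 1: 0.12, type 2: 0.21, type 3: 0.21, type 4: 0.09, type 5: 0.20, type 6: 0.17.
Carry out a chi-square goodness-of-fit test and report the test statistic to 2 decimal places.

19.94

Expected counts E_i = n·p_i: 70×0.12 = 8.4, 70×0.21 = 14.7, 70×0.21 = 14.7, 70×0.09 = 6.3, 70×0.20 = 14, 70×0.17 = 11.9.
χ² = (14−8.4)²/8.4 + (13−14.7)²/14.7 + (11−14.7)²/14.7 + (13−6.3)²/6.3 + (4−14)²/14 + (15−11.9)²/11.9
   = 3.733 + 0.197 + 0.931 + 7.125 + 7.143 + 0.808
Sum = 19.94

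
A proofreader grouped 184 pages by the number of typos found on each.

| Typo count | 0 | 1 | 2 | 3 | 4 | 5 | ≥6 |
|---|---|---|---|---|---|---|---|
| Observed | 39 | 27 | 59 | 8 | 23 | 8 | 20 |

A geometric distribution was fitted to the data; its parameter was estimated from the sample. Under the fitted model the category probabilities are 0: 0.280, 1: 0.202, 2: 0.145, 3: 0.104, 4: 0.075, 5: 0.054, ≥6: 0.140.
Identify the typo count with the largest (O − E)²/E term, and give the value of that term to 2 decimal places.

Expected counts E_i = n·p_i: 184×0.280 = 51.52, 184×0.202 = 37.168, 184×0.145 = 26.68, 184×0.104 = 19.136, 184×0.075 = 13.8, 184×0.054 = 9.936, 184×0.140 = 25.76.
χ² = (39−51.52)²/51.52 + (27−37.168)²/37.168 + (59−26.68)²/26.68 + (8−19.136)²/19.136 + (23−13.8)²/13.8 + (8−9.936)²/9.936 + (20−25.76)²/25.76
   = 3.043 + 2.782 + 39.152 + 6.480 + 6.133 + 0.377 + 1.288
The largest term is for 2: 39.15.

2, 39.15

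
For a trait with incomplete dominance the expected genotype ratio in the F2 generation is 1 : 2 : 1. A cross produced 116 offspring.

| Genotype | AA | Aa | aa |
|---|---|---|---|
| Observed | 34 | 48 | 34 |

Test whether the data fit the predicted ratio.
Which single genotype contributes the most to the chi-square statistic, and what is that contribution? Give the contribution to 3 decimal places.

Ratio total = 4. Expected counts: 116×1/4 = 29, 116×2/4 = 58, 116×1/4 = 29.
AA: (34 − 29)²/29 = 25/29 = 0.8621
Aa: (48 − 58)²/58 = 100/58 = 1.7241
aa: (34 − 29)²/29 = 25/29 = 0.8621
The largest term is for Aa: 1.724.

Aa, 1.724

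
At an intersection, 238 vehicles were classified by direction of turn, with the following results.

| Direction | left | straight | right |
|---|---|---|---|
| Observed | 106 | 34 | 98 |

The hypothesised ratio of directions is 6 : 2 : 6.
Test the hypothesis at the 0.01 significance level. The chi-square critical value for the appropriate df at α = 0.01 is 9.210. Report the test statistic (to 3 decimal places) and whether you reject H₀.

Ratio total = 14. Expected counts: 238×6/14 = 102, 238×2/14 = 34, 238×6/14 = 102.
χ² = (106−102)²/102 + (34−34)²/34 + (98−102)²/102
   = 0.1569 + 0.0000 + 0.1569
Sum = 0.314
df = 2. Since 0.314 < 9.210, we do not reject H₀.

0.314; do not reject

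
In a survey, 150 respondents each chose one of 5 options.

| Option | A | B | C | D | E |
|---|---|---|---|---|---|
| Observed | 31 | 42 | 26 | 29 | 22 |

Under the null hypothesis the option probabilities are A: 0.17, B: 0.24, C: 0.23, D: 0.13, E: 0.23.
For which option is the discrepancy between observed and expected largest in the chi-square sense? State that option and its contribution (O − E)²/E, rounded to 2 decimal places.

D, 4.63

Expected counts E_i = n·p_i: 150×0.17 = 25.5, 150×0.24 = 36, 150×0.23 = 34.5, 150×0.13 = 19.5, 150×0.23 = 34.5.
cat         O        E   (O−E)²/E
A          31     25.5      1.186
B          42       36      1.000
C          26     34.5      2.094
D          29     19.5      4.628
E          22     34.5      4.529
The largest term is for D: 4.63.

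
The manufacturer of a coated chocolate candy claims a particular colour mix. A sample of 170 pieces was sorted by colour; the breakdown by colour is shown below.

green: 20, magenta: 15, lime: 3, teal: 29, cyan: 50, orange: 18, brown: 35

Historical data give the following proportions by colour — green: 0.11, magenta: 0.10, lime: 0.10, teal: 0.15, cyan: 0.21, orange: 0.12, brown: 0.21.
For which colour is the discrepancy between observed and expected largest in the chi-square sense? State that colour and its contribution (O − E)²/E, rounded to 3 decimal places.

Expected counts E_i = n·p_i: 170×0.11 = 18.7, 170×0.10 = 17, 170×0.10 = 17, 170×0.15 = 25.5, 170×0.21 = 35.7, 170×0.12 = 20.4, 170×0.21 = 35.7.
cat          O        E   (O−E)²/E
green       20     18.7     0.0904
magenta     15       17     0.2353
lime         3       17    11.5294
teal        29     25.5     0.4804
cyan        50     35.7     5.7280
orange      18     20.4     0.2824
brown       35     35.7     0.0137
The largest term is for lime: 11.529.

lime, 11.529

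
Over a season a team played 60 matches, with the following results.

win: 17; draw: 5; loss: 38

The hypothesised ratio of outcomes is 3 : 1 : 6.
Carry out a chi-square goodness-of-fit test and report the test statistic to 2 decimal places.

0.33

Ratio total = 10. Expected counts: 60×3/10 = 18, 60×1/10 = 6, 60×6/10 = 36.
cat         O        E   (O−E)²/E
win        17       18      0.056
draw        5        6      0.167
loss       38       36      0.111
Sum = 0.33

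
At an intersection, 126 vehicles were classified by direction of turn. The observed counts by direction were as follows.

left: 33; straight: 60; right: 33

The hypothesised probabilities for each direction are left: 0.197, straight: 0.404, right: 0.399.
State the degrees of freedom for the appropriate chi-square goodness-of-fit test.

There are k = 3 categories and no parameters were estimated from the data, so df = 3 − 1 = 2.

2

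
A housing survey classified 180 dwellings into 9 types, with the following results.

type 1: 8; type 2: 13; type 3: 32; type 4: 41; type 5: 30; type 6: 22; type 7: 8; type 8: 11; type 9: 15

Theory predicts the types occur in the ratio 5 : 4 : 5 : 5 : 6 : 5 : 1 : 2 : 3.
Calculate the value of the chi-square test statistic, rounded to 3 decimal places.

Ratio total = 36. Expected counts: 180×5/36 = 25, 180×4/36 = 20, 180×5/36 = 25, 180×5/36 = 25, 180×6/36 = 30, 180×5/36 = 25, 180×1/36 = 5, 180×2/36 = 10, 180×3/36 = 15.
type 1: (8 − 25)²/25 = 289/25 = 11.5600
type 2: (13 − 20)²/20 = 49/20 = 2.4500
type 3: (32 − 25)²/25 = 49/25 = 1.9600
type 4: (41 − 25)²/25 = 256/25 = 10.2400
type 5: (30 − 30)²/30 = 0/30 = 0.0000
type 6: (22 − 25)²/25 = 9/25 = 0.3600
type 7: (8 − 5)²/5 = 9/5 = 1.8000
type 8: (11 − 10)²/10 = 1/10 = 0.1000
type 9: (15 − 15)²/15 = 0/15 = 0.0000
Sum = 28.470

28.470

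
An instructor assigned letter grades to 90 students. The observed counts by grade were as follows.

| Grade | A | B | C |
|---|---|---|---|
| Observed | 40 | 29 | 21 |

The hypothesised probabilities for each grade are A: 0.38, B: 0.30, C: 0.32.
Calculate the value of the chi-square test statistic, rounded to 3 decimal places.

3.244

Expected counts E_i = n·p_i: 90×0.38 = 34.2, 90×0.30 = 27, 90×0.32 = 28.8.
χ² = (40−34.2)²/34.2 + (29−27)²/27 + (21−28.8)²/28.8
   = 0.9836 + 0.1481 + 2.1125
Sum = 3.244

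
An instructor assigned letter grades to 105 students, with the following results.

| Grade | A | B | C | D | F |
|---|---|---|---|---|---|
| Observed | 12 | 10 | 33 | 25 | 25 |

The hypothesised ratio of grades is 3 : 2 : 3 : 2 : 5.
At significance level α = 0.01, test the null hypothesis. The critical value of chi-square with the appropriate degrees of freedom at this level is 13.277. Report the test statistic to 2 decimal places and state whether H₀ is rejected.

Ratio total = 15. Expected counts: 105×3/15 = 21, 105×2/15 = 14, 105×3/15 = 21, 105×2/15 = 14, 105×5/15 = 35.
A: (12 − 21)²/21 = 81/21 = 3.857
B: (10 − 14)²/14 = 16/14 = 1.143
C: (33 − 21)²/21 = 144/21 = 6.857
D: (25 − 14)²/14 = 121/14 = 8.643
F: (25 − 35)²/35 = 100/35 = 2.857
Sum = 23.36
df = 4. Since 23.36 > 13.277, we reject H₀.

23.36; reject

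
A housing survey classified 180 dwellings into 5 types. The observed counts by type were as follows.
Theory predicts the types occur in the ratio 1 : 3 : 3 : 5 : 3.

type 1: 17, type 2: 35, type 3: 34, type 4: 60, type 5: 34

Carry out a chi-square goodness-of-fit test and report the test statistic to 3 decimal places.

2.333

Ratio total = 15. Expected counts: 180×1/15 = 12, 180×3/15 = 36, 180×3/15 = 36, 180×5/15 = 60, 180×3/15 = 36.
χ² = (17−12)²/12 + (35−36)²/36 + (34−36)²/36 + (60−60)²/60 + (34−36)²/36
   = 2.0833 + 0.0278 + 0.1111 + 0.0000 + 0.1111
Sum = 2.333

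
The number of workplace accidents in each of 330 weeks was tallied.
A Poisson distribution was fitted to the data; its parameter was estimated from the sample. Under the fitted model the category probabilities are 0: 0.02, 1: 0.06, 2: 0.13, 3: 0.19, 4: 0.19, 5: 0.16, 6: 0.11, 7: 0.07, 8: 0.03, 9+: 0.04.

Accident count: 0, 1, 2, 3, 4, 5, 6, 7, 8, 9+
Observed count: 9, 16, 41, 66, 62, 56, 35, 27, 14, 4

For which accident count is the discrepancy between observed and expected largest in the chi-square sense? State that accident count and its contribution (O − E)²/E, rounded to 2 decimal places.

Expected counts E_i = n·p_i: 330×0.02 = 6.6, 330×0.06 = 19.8, 330×0.13 = 42.9, 330×0.19 = 62.7, 330×0.19 = 62.7, 330×0.16 = 52.8, 330×0.11 = 36.3, 330×0.07 = 23.1, 330×0.03 = 9.9, 330×0.04 = 13.2.
cat         O        E   (O−E)²/E
0           9      6.6      0.873
1          16     19.8      0.729
2          41     42.9      0.084
3          66     62.7      0.174
4          62     62.7      0.008
5          56     52.8      0.194
6          35     36.3      0.047
7          27     23.1      0.658
8          14      9.9      1.698
9+          4     13.2      6.412
The largest term is for 9+: 6.41.

9+, 6.41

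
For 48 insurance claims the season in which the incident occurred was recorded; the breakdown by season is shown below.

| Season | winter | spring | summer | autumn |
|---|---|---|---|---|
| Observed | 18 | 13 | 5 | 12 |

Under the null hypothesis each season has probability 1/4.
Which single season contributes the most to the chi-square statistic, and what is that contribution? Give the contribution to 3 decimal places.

summer, 4.083

Under H₀ each category has probability 1/4, so each expected count is 48/4 = 12.
cat         O        E   (O−E)²/E
winter     18       12     3.0000
spring     13       12     0.0833
summer      5       12     4.0833
autumn     12       12     0.0000
The largest term is for summer: 4.083.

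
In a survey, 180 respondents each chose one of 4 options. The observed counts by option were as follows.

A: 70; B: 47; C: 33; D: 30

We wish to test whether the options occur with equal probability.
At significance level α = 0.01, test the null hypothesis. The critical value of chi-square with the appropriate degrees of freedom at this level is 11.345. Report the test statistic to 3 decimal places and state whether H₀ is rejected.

Under H₀ each category has probability 1/4, so each expected count is 180/4 = 45.
A: (70 − 45)²/45 = 625/45 = 13.8889
B: (47 − 45)²/45 = 4/45 = 0.0889
C: (33 − 45)²/45 = 144/45 = 3.2000
D: (30 − 45)²/45 = 225/45 = 5.0000
Sum = 22.178
df = 3. Since 22.178 > 11.345, we reject H₀.

22.178; reject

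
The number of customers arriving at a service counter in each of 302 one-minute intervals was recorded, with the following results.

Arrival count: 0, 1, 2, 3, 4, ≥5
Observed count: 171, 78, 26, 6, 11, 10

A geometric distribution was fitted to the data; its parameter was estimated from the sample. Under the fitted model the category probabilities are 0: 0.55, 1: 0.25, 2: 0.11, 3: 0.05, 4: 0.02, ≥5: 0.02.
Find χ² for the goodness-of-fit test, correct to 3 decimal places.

13.950

Expected counts E_i = n·p_i: 302×0.55 = 166.1, 302×0.25 = 75.5, 302×0.11 = 33.22, 302×0.05 = 15.1, 302×0.02 = 6.04, 302×0.02 = 6.04.
0: (171 − 166.1)²/166.1 = 24.01/166.1 = 0.1446
1: (78 − 75.5)²/75.5 = 6.25/75.5 = 0.0828
2: (26 − 33.22)²/33.22 = 52.1284/33.22 = 1.5692
3: (6 − 15.1)²/15.1 = 82.81/15.1 = 5.4841
4: (11 − 6.04)²/6.04 = 24.6016/6.04 = 4.0731
≥5: (10 − 6.04)²/6.04 = 15.6816/6.04 = 2.5963
Sum = 13.950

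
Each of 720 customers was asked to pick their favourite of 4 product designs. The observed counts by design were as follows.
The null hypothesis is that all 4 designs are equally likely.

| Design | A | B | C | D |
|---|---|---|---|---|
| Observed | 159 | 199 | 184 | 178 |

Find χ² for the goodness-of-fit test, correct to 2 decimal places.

Under H₀ each category has probability 1/4, so each expected count is 720/4 = 180.
A: (159 − 180)²/180 = 441/180 = 2.450
B: (199 − 180)²/180 = 361/180 = 2.006
C: (184 − 180)²/180 = 16/180 = 0.089
D: (178 − 180)²/180 = 4/180 = 0.022
Sum = 4.57

4.57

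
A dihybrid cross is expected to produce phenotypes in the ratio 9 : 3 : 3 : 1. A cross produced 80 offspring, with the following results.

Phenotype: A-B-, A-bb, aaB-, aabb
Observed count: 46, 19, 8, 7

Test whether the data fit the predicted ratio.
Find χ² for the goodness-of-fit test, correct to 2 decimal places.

5.16

Ratio total = 16. Expected counts: 80×9/16 = 45, 80×3/16 = 15, 80×3/16 = 15, 80×1/16 = 5.
A-B-: (46 − 45)²/45 = 1/45 = 0.022
A-bb: (19 − 15)²/15 = 16/15 = 1.067
aaB-: (8 − 15)²/15 = 49/15 = 3.267
aabb: (7 − 5)²/5 = 4/5 = 0.800
Sum = 5.16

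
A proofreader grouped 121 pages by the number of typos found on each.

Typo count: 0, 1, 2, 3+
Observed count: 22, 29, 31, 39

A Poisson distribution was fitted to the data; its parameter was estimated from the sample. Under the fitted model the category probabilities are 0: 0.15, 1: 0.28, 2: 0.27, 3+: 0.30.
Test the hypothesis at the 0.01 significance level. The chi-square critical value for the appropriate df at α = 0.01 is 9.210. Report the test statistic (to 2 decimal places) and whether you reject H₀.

1.81; do not reject

Expected counts E_i = n·p_i: 121×0.15 = 18.15, 121×0.28 = 33.88, 121×0.27 = 32.67, 121×0.30 = 36.3.
0: (22 − 18.15)²/18.15 = 14.8225/18.15 = 0.817
1: (29 − 33.88)²/33.88 = 23.8144/33.88 = 0.703
2: (31 − 32.67)²/32.67 = 2.7889/32.67 = 0.085
3+: (39 − 36.3)²/36.3 = 7.29/36.3 = 0.201
Sum = 1.81
df = 2. Since 1.81 < 9.210, we do not reject H₀.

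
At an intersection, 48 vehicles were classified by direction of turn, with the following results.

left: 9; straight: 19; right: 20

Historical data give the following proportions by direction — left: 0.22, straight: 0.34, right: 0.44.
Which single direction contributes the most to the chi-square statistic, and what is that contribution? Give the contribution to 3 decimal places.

straight, 0.440

Expected counts E_i = n·p_i: 48×0.22 = 10.56, 48×0.34 = 16.32, 48×0.44 = 21.12.
χ² = (9−10.56)²/10.56 + (19−16.32)²/16.32 + (20−21.12)²/21.12
   = 0.2305 + 0.4401 + 0.0594
The largest term is for straight: 0.440.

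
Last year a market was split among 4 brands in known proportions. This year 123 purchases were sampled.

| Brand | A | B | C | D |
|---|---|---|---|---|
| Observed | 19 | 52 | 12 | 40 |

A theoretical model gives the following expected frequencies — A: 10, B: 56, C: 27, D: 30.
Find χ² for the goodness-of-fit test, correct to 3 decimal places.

A: (19 − 10)²/10 = 81/10 = 8.1000
B: (52 − 56)²/56 = 16/56 = 0.2857
C: (12 − 27)²/27 = 225/27 = 8.3333
D: (40 − 30)²/30 = 100/30 = 3.3333
Sum = 20.052

20.052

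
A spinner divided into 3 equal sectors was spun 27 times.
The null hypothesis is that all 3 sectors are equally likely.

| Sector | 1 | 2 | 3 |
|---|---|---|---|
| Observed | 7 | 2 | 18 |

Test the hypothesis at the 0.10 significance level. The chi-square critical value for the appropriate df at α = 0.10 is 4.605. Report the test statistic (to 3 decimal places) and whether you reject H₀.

14.889; reject

Expected count for each of the 3 categories: 27/3 = 9.
χ² = (7−9)²/9 + (2−9)²/9 + (18−9)²/9
   = 0.4444 + 5.4444 + 9.0000
Sum = 14.889
df = 2. Since 14.889 > 4.605, we reject H₀.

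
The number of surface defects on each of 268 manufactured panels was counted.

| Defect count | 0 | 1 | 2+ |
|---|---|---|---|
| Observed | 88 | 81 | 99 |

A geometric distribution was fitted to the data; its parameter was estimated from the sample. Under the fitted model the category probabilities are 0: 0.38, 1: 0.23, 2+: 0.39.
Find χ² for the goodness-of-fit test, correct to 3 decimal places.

8.253

Expected counts E_i = n·p_i: 268×0.38 = 101.84, 268×0.23 = 61.64, 268×0.39 = 104.52.
0: (88 − 101.84)²/101.84 = 191.5456/101.84 = 1.8808
1: (81 − 61.64)²/61.64 = 374.8096/61.64 = 6.0806
2+: (99 − 104.52)²/104.52 = 30.4704/104.52 = 0.2915
Sum = 8.253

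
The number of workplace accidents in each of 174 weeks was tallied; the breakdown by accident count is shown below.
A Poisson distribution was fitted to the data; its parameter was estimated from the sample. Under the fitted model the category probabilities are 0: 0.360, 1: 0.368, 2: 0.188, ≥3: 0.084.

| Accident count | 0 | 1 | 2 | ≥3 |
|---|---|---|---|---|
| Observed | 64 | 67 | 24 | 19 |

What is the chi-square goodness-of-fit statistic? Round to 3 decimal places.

3.802

Expected counts E_i = n·p_i: 174×0.360 = 62.64, 174×0.368 = 64.032, 174×0.188 = 32.712, 174×0.084 = 14.616.
χ² = (64−62.64)²/62.64 + (67−64.032)²/64.032 + (24−32.712)²/32.712 + (19−14.616)²/14.616
   = 0.0295 + 0.1376 + 2.3202 + 1.3150
Sum = 3.802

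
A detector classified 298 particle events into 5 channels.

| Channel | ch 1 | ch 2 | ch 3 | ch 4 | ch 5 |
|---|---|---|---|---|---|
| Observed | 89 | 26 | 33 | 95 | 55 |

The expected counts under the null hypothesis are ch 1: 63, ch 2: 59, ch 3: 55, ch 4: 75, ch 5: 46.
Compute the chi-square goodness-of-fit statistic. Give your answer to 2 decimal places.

ch 1: (89 − 63)²/63 = 676/63 = 10.730
ch 2: (26 − 59)²/59 = 1089/59 = 18.458
ch 3: (33 − 55)²/55 = 484/55 = 8.800
ch 4: (95 − 75)²/75 = 400/75 = 5.333
ch 5: (55 − 46)²/46 = 81/46 = 1.761
Sum = 45.08

45.08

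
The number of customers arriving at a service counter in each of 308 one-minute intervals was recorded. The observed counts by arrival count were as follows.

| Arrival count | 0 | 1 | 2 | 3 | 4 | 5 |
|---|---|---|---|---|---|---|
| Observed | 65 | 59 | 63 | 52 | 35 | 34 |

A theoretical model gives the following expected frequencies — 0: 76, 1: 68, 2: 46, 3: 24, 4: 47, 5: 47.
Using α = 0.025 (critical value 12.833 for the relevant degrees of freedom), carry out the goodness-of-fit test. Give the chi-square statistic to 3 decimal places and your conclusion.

cat         O        E   (O−E)²/E
0          65       76     1.5921
1          59       68     1.1912
2          63       46     6.2826
3          52       24    32.6667
4          35       47     3.0638
5          34       47     3.5957
Sum = 48.392
df = 5. Since 48.392 > 12.833, we reject H₀.

48.392; reject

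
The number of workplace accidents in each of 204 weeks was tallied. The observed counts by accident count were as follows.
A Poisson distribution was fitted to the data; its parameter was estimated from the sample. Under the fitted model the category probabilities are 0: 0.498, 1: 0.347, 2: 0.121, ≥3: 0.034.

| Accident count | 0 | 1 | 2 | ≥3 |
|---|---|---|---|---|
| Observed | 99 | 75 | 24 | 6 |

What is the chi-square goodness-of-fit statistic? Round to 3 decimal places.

Expected counts E_i = n·p_i: 204×0.498 = 101.592, 204×0.347 = 70.788, 204×0.121 = 24.684, 204×0.034 = 6.936.
0: (99 − 101.592)²/101.592 = 6.718464/101.592 = 0.0661
1: (75 − 70.788)²/70.788 = 17.740944/70.788 = 0.2506
2: (24 − 24.684)²/24.684 = 0.467856/24.684 = 0.0190
≥3: (6 − 6.936)²/6.936 = 0.876096/6.936 = 0.1263
Sum = 0.462

0.462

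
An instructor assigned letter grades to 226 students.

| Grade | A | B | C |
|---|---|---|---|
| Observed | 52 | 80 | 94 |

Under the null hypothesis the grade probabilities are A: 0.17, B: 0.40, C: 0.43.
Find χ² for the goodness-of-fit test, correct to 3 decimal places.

Expected counts E_i = n·p_i: 226×0.17 = 38.42, 226×0.40 = 90.4, 226×0.43 = 97.18.
A: (52 − 38.42)²/38.42 = 184.4164/38.42 = 4.8000
B: (80 − 90.4)²/90.4 = 108.16/90.4 = 1.1965
C: (94 − 97.18)²/97.18 = 10.1124/97.18 = 0.1041
Sum = 6.101

6.101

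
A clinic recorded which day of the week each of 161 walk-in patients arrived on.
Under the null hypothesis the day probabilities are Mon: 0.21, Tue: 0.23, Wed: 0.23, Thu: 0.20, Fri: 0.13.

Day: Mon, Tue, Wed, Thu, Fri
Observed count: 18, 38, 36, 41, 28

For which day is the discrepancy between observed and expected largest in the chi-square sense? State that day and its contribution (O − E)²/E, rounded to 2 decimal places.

Mon, 7.39

Expected counts E_i = n·p_i: 161×0.21 = 33.81, 161×0.23 = 37.03, 161×0.23 = 37.03, 161×0.20 = 32.2, 161×0.13 = 20.93.
χ² = (18−33.81)²/33.81 + (38−37.03)²/37.03 + (36−37.03)²/37.03 + (41−32.2)²/32.2 + (28−20.93)²/20.93
   = 7.393 + 0.025 + 0.029 + 2.405 + 2.388
The largest term is for Mon: 7.39.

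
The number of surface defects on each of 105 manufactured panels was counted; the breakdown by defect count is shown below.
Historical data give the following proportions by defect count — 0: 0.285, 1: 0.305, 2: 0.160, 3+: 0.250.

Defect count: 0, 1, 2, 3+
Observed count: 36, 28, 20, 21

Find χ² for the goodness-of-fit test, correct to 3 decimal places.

Expected counts E_i = n·p_i: 105×0.285 = 29.925, 105×0.305 = 32.025, 105×0.160 = 16.8, 105×0.250 = 26.25.
cat         O        E   (O−E)²/E
0          36   29.925     1.2333
1          28   32.025     0.5059
2          20     16.8     0.6095
3+         21    26.25     1.0500
Sum = 3.399

3.399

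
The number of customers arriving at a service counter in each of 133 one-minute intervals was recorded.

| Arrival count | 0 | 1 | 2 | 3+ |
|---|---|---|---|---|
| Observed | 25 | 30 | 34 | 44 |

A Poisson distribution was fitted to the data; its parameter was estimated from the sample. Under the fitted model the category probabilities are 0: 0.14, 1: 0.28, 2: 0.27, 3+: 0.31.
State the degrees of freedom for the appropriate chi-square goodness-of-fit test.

There are k = 4 categories and 1 parameter estimated from the data, so df = 4 − 1 − 1 = 2.

2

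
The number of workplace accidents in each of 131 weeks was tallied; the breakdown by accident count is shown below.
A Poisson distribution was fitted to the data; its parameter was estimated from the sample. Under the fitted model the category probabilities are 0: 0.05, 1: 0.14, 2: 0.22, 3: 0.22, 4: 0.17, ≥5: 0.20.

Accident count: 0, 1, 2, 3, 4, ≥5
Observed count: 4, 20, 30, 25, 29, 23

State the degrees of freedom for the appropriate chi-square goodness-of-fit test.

4

There are k = 6 categories and 1 parameter estimated from the data, so df = 6 − 1 − 1 = 4.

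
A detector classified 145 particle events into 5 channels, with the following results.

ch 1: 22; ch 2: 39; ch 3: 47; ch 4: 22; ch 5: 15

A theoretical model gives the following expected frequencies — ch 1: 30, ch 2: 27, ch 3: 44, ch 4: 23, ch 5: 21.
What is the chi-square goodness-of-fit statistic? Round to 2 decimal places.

cat         O        E   (O−E)²/E
ch 1       22       30      2.133
ch 2       39       27      5.333
ch 3       47       44      0.205
ch 4       22       23      0.043
ch 5       15       21      1.714
Sum = 9.43

9.43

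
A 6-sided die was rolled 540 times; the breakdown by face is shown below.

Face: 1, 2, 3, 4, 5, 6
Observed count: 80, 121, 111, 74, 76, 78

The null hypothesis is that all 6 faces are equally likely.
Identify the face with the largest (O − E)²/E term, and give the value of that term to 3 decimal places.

Expected count for each of the 6 categories: 540/6 = 90.
χ² = (80−90)²/90 + (121−90)²/90 + (111−90)²/90 + (74−90)²/90 + (76−90)²/90 + (78−90)²/90
   = 1.1111 + 10.6778 + 4.9000 + 2.8444 + 2.1778 + 1.6000
The largest term is for 2: 10.678.

2, 10.678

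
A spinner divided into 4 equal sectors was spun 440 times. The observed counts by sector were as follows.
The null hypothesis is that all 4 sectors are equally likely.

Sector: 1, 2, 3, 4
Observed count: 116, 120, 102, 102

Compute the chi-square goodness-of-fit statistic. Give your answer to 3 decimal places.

Expected count for each of the 4 categories: 440/4 = 110.
cat         O        E   (O−E)²/E
1         116      110     0.3273
2         120      110     0.9091
3         102      110     0.5818
4         102      110     0.5818
Sum = 2.400

2.400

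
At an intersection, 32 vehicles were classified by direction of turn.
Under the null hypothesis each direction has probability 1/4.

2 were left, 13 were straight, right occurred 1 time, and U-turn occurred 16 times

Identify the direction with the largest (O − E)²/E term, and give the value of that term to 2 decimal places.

Under H₀ each category has probability 1/4, so each expected count is 32/4 = 8.
left: (2 − 8)²/8 = 36/8 = 4.500
straight: (13 − 8)²/8 = 25/8 = 3.125
right: (1 − 8)²/8 = 49/8 = 6.125
U-turn: (16 − 8)²/8 = 64/8 = 8.000
The largest term is for U-turn: 8.00.

U-turn, 8.00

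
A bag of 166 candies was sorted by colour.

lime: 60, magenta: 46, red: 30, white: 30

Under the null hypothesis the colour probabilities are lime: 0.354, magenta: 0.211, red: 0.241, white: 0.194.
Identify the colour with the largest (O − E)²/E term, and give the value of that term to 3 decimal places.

Expected counts E_i = n·p_i: 166×0.354 = 58.764, 166×0.211 = 35.026, 166×0.241 = 40.006, 166×0.194 = 32.204.
lime: (60 − 58.764)²/58.764 = 1.527696/58.764 = 0.0260
magenta: (46 − 35.026)²/35.026 = 120.428676/35.026 = 3.4383
red: (30 − 40.006)²/40.006 = 100.120036/40.006 = 2.5026
white: (30 − 32.204)²/32.204 = 4.857616/32.204 = 0.1508
The largest term is for magenta: 3.438.

magenta, 3.438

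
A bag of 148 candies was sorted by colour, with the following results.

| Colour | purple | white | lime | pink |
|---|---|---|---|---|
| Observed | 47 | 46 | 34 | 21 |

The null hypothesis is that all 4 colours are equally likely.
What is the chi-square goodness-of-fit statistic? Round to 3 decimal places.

12.054

Under H₀ each category has probability 1/4, so each expected count is 148/4 = 37.
cat         O        E   (O−E)²/E
purple     47       37     2.7027
white      46       37     2.1892
lime       34       37     0.2432
pink       21       37     6.9189
Sum = 12.054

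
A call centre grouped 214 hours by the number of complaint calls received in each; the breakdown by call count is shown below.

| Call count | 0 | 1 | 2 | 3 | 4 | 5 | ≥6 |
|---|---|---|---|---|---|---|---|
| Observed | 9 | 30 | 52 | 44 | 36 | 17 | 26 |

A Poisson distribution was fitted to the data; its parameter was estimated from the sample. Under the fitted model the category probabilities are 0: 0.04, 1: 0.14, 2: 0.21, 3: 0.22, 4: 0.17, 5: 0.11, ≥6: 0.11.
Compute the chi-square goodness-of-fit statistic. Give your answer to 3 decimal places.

3.411

Expected counts E_i = n·p_i: 214×0.04 = 8.56, 214×0.14 = 29.96, 214×0.21 = 44.94, 214×0.22 = 47.08, 214×0.17 = 36.38, 214×0.11 = 23.54, 214×0.11 = 23.54.
cat         O        E   (O−E)²/E
0           9     8.56     0.0226
1          30    29.96     0.0001
2          52    44.94     1.1091
3          44    47.08     0.2015
4          36    36.38     0.0040
5          17    23.54     1.8170
≥6         26    23.54     0.2571
Sum = 3.411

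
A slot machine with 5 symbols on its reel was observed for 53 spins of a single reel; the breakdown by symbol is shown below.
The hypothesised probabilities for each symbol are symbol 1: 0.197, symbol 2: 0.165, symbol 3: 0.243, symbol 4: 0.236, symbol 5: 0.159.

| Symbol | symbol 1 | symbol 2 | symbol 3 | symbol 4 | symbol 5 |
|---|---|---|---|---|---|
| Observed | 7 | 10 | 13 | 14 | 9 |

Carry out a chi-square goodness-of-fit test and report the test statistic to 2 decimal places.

Expected counts E_i = n·p_i: 53×0.197 = 10.441, 53×0.165 = 8.745, 53×0.243 = 12.879, 53×0.236 = 12.508, 53×0.159 = 8.427.
symbol 1: (7 − 10.441)²/10.441 = 11.840481/10.441 = 1.134
symbol 2: (10 − 8.745)²/8.745 = 1.575025/8.745 = 0.180
symbol 3: (13 − 12.879)²/12.879 = 0.014641/12.879 = 0.001
symbol 4: (14 − 12.508)²/12.508 = 2.226064/12.508 = 0.178
symbol 5: (9 − 8.427)²/8.427 = 0.328329/8.427 = 0.039
Sum = 1.53

1.53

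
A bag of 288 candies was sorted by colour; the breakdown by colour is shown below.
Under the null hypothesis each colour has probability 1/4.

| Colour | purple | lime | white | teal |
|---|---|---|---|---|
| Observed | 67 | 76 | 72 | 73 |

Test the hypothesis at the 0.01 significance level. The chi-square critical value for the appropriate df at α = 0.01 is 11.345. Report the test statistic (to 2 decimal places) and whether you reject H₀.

Expected count for each of the 4 categories: 288/4 = 72.
purple: (67 − 72)²/72 = 25/72 = 0.347
lime: (76 − 72)²/72 = 16/72 = 0.222
white: (72 − 72)²/72 = 0/72 = 0.000
teal: (73 − 72)²/72 = 1/72 = 0.014
Sum = 0.58
df = 3. Since 0.58 < 11.345, we do not reject H₀.

0.58; do not reject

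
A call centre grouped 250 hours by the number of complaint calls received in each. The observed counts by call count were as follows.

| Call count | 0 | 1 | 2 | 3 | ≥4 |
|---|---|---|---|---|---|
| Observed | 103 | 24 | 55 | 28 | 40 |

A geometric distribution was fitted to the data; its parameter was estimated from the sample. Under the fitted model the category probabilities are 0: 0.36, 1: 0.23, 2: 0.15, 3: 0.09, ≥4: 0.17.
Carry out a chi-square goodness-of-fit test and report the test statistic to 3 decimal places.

Expected counts E_i = n·p_i: 250×0.36 = 90, 250×0.23 = 57.5, 250×0.15 = 37.5, 250×0.09 = 22.5, 250×0.17 = 42.5.
cat         O        E   (O−E)²/E
0         103       90     1.8778
1          24     57.5    19.5174
2          55     37.5     8.1667
3          28     22.5     1.3444
≥4         40     42.5     0.1471
Sum = 31.053

31.053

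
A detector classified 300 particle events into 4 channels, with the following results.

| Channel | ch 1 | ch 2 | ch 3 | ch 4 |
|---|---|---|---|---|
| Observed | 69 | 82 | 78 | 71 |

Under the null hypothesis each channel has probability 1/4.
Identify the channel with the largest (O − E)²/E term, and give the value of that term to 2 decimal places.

Expected count for each of the 4 categories: 300/4 = 75.
ch 1: (69 − 75)²/75 = 36/75 = 0.480
ch 2: (82 − 75)²/75 = 49/75 = 0.653
ch 3: (78 − 75)²/75 = 9/75 = 0.120
ch 4: (71 − 75)²/75 = 16/75 = 0.213
The largest term is for ch 2: 0.65.

ch 2, 0.65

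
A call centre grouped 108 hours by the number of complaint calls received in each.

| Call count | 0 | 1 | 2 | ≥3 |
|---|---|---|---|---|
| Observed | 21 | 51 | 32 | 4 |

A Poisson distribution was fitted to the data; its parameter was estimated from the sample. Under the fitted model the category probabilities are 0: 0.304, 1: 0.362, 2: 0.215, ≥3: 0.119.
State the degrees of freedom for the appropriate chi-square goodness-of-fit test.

There are k = 4 categories and 1 parameter estimated from the data, so df = 4 − 1 − 1 = 2.

2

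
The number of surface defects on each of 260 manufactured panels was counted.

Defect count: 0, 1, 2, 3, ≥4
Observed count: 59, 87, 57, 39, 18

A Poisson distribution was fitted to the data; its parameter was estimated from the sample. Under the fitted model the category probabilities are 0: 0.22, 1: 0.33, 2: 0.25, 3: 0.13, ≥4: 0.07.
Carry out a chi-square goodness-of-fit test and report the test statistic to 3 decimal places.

Expected counts E_i = n·p_i: 260×0.22 = 57.2, 260×0.33 = 85.8, 260×0.25 = 65, 260×0.13 = 33.8, 260×0.07 = 18.2.
cat         O        E   (O−E)²/E
0          59     57.2     0.0566
1          87     85.8     0.0168
2          57       65     0.9846
3          39     33.8     0.8000
≥4         18     18.2     0.0022
Sum = 1.860

1.860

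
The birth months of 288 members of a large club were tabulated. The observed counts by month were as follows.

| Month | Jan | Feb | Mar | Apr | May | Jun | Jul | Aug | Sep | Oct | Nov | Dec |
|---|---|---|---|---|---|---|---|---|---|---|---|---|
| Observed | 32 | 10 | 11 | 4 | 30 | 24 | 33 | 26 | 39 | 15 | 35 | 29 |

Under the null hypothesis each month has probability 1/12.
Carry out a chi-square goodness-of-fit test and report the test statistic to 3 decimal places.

58.417

Under H₀ each category has probability 1/12, so each expected count is 288/12 = 24.
cat         O        E   (O−E)²/E
Jan        32       24     2.6667
Feb        10       24     8.1667
Mar        11       24     7.0417
Apr         4       24    16.6667
May        30       24     1.5000
Jun        24       24     0.0000
Jul        33       24     3.3750
Aug        26       24     0.1667
Sep        39       24     9.3750
Oct        15       24     3.3750
Nov        35       24     5.0417
Dec        29       24     1.0417
Sum = 58.417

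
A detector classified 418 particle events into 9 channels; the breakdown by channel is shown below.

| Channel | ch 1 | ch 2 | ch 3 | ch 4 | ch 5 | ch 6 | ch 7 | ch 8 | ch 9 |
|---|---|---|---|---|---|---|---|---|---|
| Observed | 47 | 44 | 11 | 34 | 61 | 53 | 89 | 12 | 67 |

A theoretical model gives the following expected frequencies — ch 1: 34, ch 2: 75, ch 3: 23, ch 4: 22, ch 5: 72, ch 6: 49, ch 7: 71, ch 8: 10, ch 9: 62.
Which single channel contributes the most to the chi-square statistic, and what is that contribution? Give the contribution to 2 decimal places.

ch 2, 12.81

ch 1: (47 − 34)²/34 = 169/34 = 4.971
ch 2: (44 − 75)²/75 = 961/75 = 12.813
ch 3: (11 − 23)²/23 = 144/23 = 6.261
ch 4: (34 − 22)²/22 = 144/22 = 6.545
ch 5: (61 − 72)²/72 = 121/72 = 1.681
ch 6: (53 − 49)²/49 = 16/49 = 0.327
ch 7: (89 − 71)²/71 = 324/71 = 4.563
ch 8: (12 − 10)²/10 = 4/10 = 0.400
ch 9: (67 − 62)²/62 = 25/62 = 0.403
The largest term is for ch 2: 12.81.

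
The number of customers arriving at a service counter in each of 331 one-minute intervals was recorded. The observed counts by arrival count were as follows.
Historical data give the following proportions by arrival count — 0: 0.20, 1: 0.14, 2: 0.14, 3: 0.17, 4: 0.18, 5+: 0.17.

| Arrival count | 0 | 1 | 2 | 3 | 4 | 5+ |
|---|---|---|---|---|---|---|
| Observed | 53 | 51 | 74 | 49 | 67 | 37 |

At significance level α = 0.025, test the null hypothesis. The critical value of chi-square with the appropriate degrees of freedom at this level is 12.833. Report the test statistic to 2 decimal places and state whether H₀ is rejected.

Expected counts E_i = n·p_i: 331×0.20 = 66.2, 331×0.14 = 46.34, 331×0.14 = 46.34, 331×0.17 = 56.27, 331×0.18 = 59.58, 331×0.17 = 56.27.
cat         O        E   (O−E)²/E
0          53     66.2      2.632
1          51    46.34      0.469
2          74    46.34     16.510
3          49    56.27      0.939
4          67    59.58      0.924
5+         37    56.27      6.599
Sum = 28.07
df = 5. Since 28.07 > 12.833, we reject H₀.

28.07; reject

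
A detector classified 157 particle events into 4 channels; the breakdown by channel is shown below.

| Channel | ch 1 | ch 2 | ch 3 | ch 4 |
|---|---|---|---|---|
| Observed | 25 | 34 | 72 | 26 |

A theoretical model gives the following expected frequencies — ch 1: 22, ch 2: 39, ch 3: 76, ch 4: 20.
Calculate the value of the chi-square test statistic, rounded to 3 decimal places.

3.061

ch 1: (25 − 22)²/22 = 9/22 = 0.4091
ch 2: (34 − 39)²/39 = 25/39 = 0.6410
ch 3: (72 − 76)²/76 = 16/76 = 0.2105
ch 4: (26 − 20)²/20 = 36/20 = 1.8000
Sum = 3.061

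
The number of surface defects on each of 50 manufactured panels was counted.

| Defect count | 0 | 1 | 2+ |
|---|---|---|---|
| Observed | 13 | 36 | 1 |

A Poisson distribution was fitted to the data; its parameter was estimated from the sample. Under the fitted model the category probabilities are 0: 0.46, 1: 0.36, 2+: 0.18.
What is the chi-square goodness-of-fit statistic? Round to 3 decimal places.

29.459

Expected counts E_i = n·p_i: 50×0.46 = 23, 50×0.36 = 18, 50×0.18 = 9.
χ² = (13−23)²/23 + (36−18)²/18 + (1−9)²/9
   = 4.3478 + 18.0000 + 7.1111
Sum = 29.459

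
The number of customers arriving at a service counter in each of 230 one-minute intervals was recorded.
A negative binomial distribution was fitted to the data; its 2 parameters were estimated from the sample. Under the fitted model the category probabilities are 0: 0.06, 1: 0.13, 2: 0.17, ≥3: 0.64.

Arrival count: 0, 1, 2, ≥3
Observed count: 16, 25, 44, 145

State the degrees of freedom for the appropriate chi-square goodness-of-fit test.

There are k = 4 categories and 2 parameters estimated from the data, so df = 4 − 1 − 2 = 1.

1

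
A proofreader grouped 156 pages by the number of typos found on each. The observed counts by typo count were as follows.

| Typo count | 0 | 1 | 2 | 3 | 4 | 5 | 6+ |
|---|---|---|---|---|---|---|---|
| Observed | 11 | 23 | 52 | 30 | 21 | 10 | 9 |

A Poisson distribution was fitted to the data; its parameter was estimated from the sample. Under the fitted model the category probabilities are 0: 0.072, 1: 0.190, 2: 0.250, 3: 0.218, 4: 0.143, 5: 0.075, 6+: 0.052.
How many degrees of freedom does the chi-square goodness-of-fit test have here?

5

There are k = 7 categories and 1 parameter estimated from the data, so df = 7 − 1 − 1 = 5.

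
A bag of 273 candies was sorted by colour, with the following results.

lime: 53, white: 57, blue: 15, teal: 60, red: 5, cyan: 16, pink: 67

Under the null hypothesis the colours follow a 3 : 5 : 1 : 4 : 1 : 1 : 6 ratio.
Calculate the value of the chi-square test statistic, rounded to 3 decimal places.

Ratio total = 21. Expected counts: 273×3/21 = 39, 273×5/21 = 65, 273×1/21 = 13, 273×4/21 = 52, 273×1/21 = 13, 273×1/21 = 13, 273×6/21 = 78.
cat         O        E   (O−E)²/E
lime       53       39     5.0256
white      57       65     0.9846
blue       15       13     0.3077
teal       60       52     1.2308
red         5       13     4.9231
cyan       16       13     0.6923
pink       67       78     1.5513
Sum = 14.715

14.715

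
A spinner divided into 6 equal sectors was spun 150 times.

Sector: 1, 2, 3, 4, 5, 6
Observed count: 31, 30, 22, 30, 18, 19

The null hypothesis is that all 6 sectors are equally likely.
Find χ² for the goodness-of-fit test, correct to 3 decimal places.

Expected count for each of the 6 categories: 150/6 = 25.
χ² = (31−25)²/25 + (30−25)²/25 + (22−25)²/25 + (30−25)²/25 + (18−25)²/25 + (19−25)²/25
   = 1.4400 + 1.0000 + 0.3600 + 1.0000 + 1.9600 + 1.4400
Sum = 7.200

7.200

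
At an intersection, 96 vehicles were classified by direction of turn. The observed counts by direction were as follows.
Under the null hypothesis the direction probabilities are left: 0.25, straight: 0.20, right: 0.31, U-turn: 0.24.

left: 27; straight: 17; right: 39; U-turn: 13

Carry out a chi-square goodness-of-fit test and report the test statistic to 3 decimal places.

Expected counts E_i = n·p_i: 96×0.25 = 24, 96×0.20 = 19.2, 96×0.31 = 29.76, 96×0.24 = 23.04.
cat           O        E   (O−E)²/E
left         27       24     0.3750
straight     17     19.2     0.2521
right        39    29.76     2.8689
U-turn       13    23.04     4.3751
Sum = 7.871

7.871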